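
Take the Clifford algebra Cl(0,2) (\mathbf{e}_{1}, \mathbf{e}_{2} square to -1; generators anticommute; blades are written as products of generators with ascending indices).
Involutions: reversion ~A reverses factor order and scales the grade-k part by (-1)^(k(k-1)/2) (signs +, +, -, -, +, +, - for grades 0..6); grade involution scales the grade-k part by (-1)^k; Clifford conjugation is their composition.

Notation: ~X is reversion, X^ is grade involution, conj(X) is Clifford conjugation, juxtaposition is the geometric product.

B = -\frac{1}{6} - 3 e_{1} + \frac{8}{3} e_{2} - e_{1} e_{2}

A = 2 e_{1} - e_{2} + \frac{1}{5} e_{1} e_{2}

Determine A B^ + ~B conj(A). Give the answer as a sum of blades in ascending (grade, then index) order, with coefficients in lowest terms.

first term: -\frac{127}{15} + \frac{6}{5} e_{1} + \frac{83}{30} e_{2} - \frac{71}{30} e_{1} e_{2}
second term: -\frac{127}{15} - \frac{6}{5} e_{1} - \frac{83}{30} e_{2} + \frac{71}{30} e_{1} e_{2}
Answer: -\frac{254}{15}


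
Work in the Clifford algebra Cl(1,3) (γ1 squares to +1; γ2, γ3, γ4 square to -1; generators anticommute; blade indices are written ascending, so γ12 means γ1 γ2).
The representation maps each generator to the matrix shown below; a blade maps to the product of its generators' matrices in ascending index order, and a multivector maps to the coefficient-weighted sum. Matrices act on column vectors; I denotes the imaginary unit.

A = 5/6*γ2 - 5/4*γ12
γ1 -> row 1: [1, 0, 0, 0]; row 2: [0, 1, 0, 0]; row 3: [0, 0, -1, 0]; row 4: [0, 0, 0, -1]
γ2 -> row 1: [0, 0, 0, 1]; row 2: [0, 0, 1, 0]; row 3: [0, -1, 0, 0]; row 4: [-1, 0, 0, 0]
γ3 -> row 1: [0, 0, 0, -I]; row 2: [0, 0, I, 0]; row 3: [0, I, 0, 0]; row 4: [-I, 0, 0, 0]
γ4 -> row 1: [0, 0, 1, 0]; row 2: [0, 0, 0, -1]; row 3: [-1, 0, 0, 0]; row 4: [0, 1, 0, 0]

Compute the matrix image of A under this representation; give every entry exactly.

Bivector images (products of the table entries): rho(γ12) = rho(γ1)rho(γ2) = row 1: [0, 0, 0, 1]; row 2: [0, 0, 1, 0]; row 3: [0, 1, 0, 0]; row 4: [1, 0, 0, 0].
M = (5/6)*rho(γ2) + (-5/4)*rho(γ12), summed entrywise:
Answer: row 1: [0, 0, 0, -5/12]; row 2: [0, 0, -5/12, 0]; row 3: [0, -25/12, 0, 0]; row 4: [-25/12, 0, 0, 0]


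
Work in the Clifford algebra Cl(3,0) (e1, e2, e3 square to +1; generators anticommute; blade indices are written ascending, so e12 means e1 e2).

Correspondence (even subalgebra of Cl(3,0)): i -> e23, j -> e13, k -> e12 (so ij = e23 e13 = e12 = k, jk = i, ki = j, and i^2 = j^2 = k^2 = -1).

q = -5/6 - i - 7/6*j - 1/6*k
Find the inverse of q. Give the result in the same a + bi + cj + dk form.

In blades: q = -5/6 - 1/6*e12 - 7/6*e13 - e23.
With qbar = -5/6 + 1/6*e12 + 7/6*e13 + e23 (scalar fixed, mapped units negated), q qbar = 37/12 (the sum of squared coefficients), so q^-1 = qbar / (37/12) = -10/37 + 2/37*e12 + 14/37*e13 + 12/37*e23; translating back:
Answer: -10/37 + 12/37*i + 14/37*j + 2/37*k


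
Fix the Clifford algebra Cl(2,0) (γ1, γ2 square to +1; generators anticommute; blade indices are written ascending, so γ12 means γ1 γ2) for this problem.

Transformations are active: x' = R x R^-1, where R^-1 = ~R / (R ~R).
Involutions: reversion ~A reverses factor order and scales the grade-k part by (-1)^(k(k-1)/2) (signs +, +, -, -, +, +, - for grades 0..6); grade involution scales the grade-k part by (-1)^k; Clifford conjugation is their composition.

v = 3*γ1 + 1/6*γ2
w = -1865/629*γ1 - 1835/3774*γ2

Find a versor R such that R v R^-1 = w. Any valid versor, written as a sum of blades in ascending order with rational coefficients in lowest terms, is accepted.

Take R = v + w = 22/629*γ1 - 201/629*γ2. Because q(v) = q(w) = 325/36, conjugation by R sends v exactly to w.
Answer: 22/629*γ1 - 201/629*γ2


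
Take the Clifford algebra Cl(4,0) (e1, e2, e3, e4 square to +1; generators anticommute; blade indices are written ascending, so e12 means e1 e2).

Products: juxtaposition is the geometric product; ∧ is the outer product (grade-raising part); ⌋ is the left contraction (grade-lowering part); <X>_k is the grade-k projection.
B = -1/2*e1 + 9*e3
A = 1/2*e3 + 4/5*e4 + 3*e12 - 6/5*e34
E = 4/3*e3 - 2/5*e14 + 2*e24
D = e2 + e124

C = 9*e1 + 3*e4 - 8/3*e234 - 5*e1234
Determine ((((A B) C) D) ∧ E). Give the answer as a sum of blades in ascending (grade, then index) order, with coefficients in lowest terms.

step 1: 9/2 + 3/2*e2 + 54/5*e4 + 1/4*e13 + 2/5*e14 - 36/5*e34 + 27*e123 + 3/5*e134
step 2: 162/5 + 417/10*e1 - 81/5*e2 - 477/20*e3 + 1449/10*e4 - 479/10*e12 + 9/5*e13 - 126/5*e14 + 1081/5*e23 + 13/4*e24 + 7/5*e34 + 794/15*e123 + 2/3*e124 - 1131/20*e134 - 12*e234 + 117/2*e1234
step 3: -253/15 - 1023/20*e1 + 36/5*e2 - 2747/10*e3 + 893/20*e4 + 933/5*e12 - 614/15*e13 + 233/15*e14 - 327/10*e23 - 516/5*e24 - 974/15*e34 - 2/5*e123 + 288/5*e124 - 1577/10*e134 + 16/5*e234 - 402/5*e1234
step 4: -1012/45*e3 - 341/5*e13 + 506/75*e14 + 48/5*e23 - 506/15*e24 - 893/15*e34 + 1244/5*e123 - 4971/50*e124 - 29383/225*e134 + 687*e234 + 1361/75*e1234
Answer: -1012/45*e3 - 341/5*e13 + 506/75*e14 + 48/5*e23 - 506/15*e24 - 893/15*e34 + 1244/5*e123 - 4971/50*e124 - 29383/225*e134 + 687*e234 + 1361/75*e1234


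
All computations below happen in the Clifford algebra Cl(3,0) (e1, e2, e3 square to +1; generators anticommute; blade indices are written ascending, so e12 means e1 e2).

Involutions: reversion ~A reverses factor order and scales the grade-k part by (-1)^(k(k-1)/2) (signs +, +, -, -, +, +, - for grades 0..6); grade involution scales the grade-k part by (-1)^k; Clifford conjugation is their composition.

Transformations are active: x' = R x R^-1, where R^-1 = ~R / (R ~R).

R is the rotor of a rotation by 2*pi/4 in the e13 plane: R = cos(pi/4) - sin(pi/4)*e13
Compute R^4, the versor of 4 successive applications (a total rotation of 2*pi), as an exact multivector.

Half-angle bookkeeping: 4 applications in e13 add up to rotor phase 4*pi/4 = pi, so R^4 = cos(pi) - sin(pi)*e13.
cos(pi) = -1 and sin(pi) = 0, so R^4 = -1. The total rotation 2*pi is 1 full turn, so every vector returns to itself, yet the rotor is -1, on the OTHER sheet of the double cover (an odd number of 2*pi turns).
Answer: -1


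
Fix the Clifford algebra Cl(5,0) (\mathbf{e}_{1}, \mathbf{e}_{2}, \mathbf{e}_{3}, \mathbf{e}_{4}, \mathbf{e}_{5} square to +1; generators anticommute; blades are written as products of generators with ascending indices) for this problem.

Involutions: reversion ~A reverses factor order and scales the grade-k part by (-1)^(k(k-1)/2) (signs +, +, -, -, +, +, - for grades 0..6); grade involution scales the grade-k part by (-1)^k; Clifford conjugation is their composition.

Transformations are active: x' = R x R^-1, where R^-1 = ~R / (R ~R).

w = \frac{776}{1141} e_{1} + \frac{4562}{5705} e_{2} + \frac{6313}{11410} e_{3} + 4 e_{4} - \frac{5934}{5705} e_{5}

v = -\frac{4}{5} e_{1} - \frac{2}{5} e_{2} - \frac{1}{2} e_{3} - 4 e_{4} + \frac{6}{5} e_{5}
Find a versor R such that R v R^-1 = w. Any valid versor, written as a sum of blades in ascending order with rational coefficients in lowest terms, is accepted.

Sketch: the shared square \frac{1849}{100} makes R = v + w = -\frac{684}{5705} e_{1} + \frac{456}{1141} e_{2} + \frac{304}{5705} e_{3} + \frac{912}{5705} e_{5} the natural versor; its sandwich fixes that direction, negates (v - w)/2, and sends v to w.
Answer: -\frac{684}{5705} e_{1} + \frac{456}{1141} e_{2} + \frac{304}{5705} e_{3} + \frac{912}{5705} e_{5}


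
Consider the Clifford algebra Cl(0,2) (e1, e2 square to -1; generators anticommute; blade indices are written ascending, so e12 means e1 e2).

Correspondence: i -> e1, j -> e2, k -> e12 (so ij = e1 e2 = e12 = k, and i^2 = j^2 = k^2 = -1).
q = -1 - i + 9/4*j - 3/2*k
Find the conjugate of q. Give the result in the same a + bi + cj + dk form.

In blades: q = -1 - e1 + 9/4*e2 - 3/2*e12.
Conjugation here is Clifford conjugation: the scalar is fixed and the grade-1 and grade-2 blades all flip sign, giving -1 + e1 - 9/4*e2 + 3/2*e12; translating back:
Answer: -1 + i - 9/4*j + 3/2*k


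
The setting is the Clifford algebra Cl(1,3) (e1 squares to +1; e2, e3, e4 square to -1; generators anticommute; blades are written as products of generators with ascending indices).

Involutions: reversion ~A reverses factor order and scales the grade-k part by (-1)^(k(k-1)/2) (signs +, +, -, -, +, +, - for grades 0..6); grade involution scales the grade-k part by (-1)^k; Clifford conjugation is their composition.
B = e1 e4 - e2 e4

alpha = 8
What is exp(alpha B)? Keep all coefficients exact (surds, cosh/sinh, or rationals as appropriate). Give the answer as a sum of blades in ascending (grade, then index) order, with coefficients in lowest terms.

B^2 term by term: the squares give (1)^2*(e1 e4)^2 + (-1)^2*(e2 e4)^2 = 1*(+1) + 1*(-1) = 0 (each basis 2-blade squares to minus the product of its generators' squares); cross terms between blades sharing an index anticommute and cancel. So B^2 = 0.
B^2 = 0, so the series truncates immediately: exp(alpha B) = 1 + alpha B (parabolic case).
Answer: 1 + 8*e1 e4 - 8*e2 e4


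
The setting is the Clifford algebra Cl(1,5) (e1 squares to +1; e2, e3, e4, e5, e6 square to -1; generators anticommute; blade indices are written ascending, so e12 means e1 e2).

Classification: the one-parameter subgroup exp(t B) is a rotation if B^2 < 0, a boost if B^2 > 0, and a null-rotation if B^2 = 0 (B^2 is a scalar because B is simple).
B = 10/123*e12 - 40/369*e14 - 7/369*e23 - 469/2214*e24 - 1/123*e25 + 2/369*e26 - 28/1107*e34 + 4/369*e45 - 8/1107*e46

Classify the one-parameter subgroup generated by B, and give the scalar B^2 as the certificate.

B^2 term by term: the squares give (10/123)^2*(e12)^2 + (-40/369)^2*(e14)^2 + (-7/369)^2*(e23)^2 + (-469/2214)^2*(e24)^2 + (-1/123)^2*(e25)^2 + (2/369)^2*(e26)^2 + (-28/1107)^2*(e34)^2 + (4/369)^2*(e45)^2 + (-8/1107)^2*(e46)^2 = 100/15129*(+1) + 1600/136161*(+1) + 49/136161*(-1) + 219961/4901796*(-1) + 1/15129*(-1) + 4/136161*(-1) + 784/1225449*(-1) + 16/136161*(-1) + 64/1225449*(-1) = -1/36 (each basis 2-blade squares to minus the product of its generators' squares); cross terms between blades sharing an index anticommute and cancel; the commuting (index-disjoint) pairs give grade-4 terms 2*c*c'*(blade product), which cancel blade by blade — e1234: -560/136161 + 560/136161 = 0; e1245: 80/45387 - 80/45387 = 0; e1246: -160/136161 + 160/136161 = 0; e2345: -56/136161 + 56/136161 = 0; e2346: 112/408483 - 112/408483 = 0; e2456: -16/136161 + 16/136161 = 0 — confirming B is simple. So B^2 = -1/36.
Answer: rotation, certificate B^2 = -1/36. Check the certificate: B^2 = -1/36, and that sign is decisive whatever form B takes.


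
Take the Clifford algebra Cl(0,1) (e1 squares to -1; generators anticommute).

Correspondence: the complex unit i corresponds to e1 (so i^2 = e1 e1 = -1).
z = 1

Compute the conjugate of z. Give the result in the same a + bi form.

In blades: z = 1.
Conjugation here is Clifford conjugation: the scalar is fixed and the grade-1 and grade-2 blades all flip sign, giving 1; translating back:
Answer: 1


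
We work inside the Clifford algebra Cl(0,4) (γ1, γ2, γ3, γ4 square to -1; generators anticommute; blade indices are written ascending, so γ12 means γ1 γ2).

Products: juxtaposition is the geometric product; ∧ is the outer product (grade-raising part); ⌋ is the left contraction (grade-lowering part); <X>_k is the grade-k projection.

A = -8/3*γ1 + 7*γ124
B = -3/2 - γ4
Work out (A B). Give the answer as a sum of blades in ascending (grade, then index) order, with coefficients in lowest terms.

step 1: 4*γ1 + 7*γ12 + 8/3*γ14 - 21/2*γ124
Answer: 4*γ1 + 7*γ12 + 8/3*γ14 - 21/2*γ124


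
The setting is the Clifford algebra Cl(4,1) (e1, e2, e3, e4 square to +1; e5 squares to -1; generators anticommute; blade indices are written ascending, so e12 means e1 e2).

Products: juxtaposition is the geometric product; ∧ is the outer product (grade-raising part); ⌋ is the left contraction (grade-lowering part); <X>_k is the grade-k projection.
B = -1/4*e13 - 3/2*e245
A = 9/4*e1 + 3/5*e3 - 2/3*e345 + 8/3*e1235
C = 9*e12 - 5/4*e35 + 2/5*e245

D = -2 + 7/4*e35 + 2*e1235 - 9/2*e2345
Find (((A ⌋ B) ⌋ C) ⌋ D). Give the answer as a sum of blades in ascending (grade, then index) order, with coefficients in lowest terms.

step 1: 3/20*e1 - 9/16*e3
step 2: 27/20*e2 + 45/64*e5
step 3: 315/256*e3 + 45/32*e123 - 27/10*e135 - 405/128*e234 - 243/40*e345
Answer: 315/256*e3 + 45/32*e123 - 27/10*e135 - 405/128*e234 - 243/40*e345


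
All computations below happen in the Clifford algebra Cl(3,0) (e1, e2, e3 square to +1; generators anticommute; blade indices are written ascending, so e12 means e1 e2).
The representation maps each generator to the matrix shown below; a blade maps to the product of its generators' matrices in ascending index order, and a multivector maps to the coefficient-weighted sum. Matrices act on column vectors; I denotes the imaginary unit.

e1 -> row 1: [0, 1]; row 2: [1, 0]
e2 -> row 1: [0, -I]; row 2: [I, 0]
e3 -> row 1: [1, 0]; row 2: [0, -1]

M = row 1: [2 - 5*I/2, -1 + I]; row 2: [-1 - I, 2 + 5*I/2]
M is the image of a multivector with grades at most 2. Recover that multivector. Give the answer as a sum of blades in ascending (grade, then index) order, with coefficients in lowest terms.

Method: 1, rho(e1), rho(e2), rho(e3) form a trace-orthogonal basis of the 2x2 complex matrices (tr(X Y) = 2 if X = Y, else 0), so M = m0*1 + m1*rho(e1) + m2*rho(e2) + m3*rho(e3) with m0 = tr(M)/2 = 2, m1 = tr(M rho(e1))/2 = -1, m2 = tr(M rho(e2))/2 = -1, m3 = tr(M rho(e3))/2 = -5*I/2.
Multiplying table entries, the bivector images are rho(e12) = I*rho(e3), rho(e13) = -I*rho(e2), rho(e23) = I*rho(e1); with real blade coefficients the real parts of m0..m3 are the coefficients of 1, e1, e2, e3 and the imaginary parts give the bivectors (e23: Im m1, e13: -Im m2, e12: Im m3).
Answer: 2 - e1 - e2 - 5/2*e12


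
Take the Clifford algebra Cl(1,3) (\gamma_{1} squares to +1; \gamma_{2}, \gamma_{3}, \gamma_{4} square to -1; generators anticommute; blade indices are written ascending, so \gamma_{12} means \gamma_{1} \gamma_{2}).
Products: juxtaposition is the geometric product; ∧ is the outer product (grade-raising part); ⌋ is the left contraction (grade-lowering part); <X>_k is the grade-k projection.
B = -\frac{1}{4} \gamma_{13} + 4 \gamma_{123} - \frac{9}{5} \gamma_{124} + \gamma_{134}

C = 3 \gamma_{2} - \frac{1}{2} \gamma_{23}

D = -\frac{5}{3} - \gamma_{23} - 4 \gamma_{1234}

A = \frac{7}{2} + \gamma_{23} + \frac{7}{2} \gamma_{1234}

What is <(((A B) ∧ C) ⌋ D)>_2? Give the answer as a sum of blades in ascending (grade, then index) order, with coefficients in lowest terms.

step 1: -4 \gamma_{1} + \frac{7}{2} \gamma_{2} + \frac{63}{10} \gamma_{3} + 14 \gamma_{4} + \frac{1}{4} \gamma_{12} - \frac{7}{8} \gamma_{13} + \frac{7}{8} \gamma_{24} + 14 \gamma_{123} - \frac{73}{10} \gamma_{124} + \frac{17}{10} \gamma_{134}
step 2: -12 \gamma_{12} - \frac{189}{10} \gamma_{23} - 42 \gamma_{24} + \frac{37}{8} \gamma_{123} - 7 \gamma_{234} + \frac{51}{10} \gamma_{1234}
step 3: \frac{3}{2} - 28 \gamma_{1} + \frac{37}{2} \gamma_{4} + 168 \gamma_{13} - \frac{378}{5} \gamma_{14} + 48 \gamma_{34}
step 4: 168 \gamma_{13} - \frac{378}{5} \gamma_{14} + 48 \gamma_{34}
Answer: 168 \gamma_{13} - \frac{378}{5} \gamma_{14} + 48 \gamma_{34}


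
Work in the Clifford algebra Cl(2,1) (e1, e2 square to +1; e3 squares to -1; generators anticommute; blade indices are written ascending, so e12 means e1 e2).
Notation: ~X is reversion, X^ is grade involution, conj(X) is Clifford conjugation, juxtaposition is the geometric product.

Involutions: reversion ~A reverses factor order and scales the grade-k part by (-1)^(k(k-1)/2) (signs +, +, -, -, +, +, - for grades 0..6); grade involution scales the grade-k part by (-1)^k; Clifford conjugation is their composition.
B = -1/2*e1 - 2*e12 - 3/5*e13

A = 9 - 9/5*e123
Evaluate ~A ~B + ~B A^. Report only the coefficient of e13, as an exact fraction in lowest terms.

first term: -9/2*e1 - 27/25*e2 - 18/5*e3 + 18*e12 + 27/5*e13 - 9/10*e23
second term: -9/2*e1 - 27/25*e2 - 18/5*e3 + 18*e12 + 27/5*e13 - 9/10*e23
Answer: 54/5


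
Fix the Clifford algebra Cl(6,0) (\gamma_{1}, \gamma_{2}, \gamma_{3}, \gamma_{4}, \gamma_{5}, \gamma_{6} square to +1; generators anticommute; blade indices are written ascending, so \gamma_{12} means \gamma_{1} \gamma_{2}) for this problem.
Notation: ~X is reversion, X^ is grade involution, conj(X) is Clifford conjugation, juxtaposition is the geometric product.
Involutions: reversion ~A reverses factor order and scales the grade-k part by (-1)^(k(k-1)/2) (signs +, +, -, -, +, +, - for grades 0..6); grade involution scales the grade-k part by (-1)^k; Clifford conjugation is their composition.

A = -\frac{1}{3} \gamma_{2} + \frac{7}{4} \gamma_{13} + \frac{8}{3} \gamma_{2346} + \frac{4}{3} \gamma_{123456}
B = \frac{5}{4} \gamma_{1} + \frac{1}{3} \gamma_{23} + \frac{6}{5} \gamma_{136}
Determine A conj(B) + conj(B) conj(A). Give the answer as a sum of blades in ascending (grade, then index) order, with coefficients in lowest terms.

first term: \frac{331}{144} \gamma_{3} - \frac{21}{10} \gamma_{6} + \frac{1}{6} \gamma_{12} + \frac{8}{9} \gamma_{46} + \frac{16}{5} \gamma_{124} + \frac{8}{5} \gamma_{245} + \frac{2}{5} \gamma_{1236} + \frac{4}{9} \gamma_{1456} - \frac{10}{3} \gamma_{12346} + \frac{5}{3} \gamma_{23456}
second term: \frac{331}{144} \gamma_{3} + \frac{21}{10} \gamma_{6} + \frac{1}{6} \gamma_{12} + \frac{8}{9} \gamma_{46} + \frac{16}{5} \gamma_{124} + \frac{8}{5} \gamma_{245} + \frac{2}{5} \gamma_{1236} - \frac{4}{9} \gamma_{1456} - \frac{10}{3} \gamma_{12346} + \frac{5}{3} \gamma_{23456}
Answer: \frac{331}{72} \gamma_{3} + \frac{1}{3} \gamma_{12} + \frac{16}{9} \gamma_{46} + \frac{32}{5} \gamma_{124} + \frac{16}{5} \gamma_{245} + \frac{4}{5} \gamma_{1236} - \frac{20}{3} \gamma_{12346} + \frac{10}{3} \gamma_{23456}


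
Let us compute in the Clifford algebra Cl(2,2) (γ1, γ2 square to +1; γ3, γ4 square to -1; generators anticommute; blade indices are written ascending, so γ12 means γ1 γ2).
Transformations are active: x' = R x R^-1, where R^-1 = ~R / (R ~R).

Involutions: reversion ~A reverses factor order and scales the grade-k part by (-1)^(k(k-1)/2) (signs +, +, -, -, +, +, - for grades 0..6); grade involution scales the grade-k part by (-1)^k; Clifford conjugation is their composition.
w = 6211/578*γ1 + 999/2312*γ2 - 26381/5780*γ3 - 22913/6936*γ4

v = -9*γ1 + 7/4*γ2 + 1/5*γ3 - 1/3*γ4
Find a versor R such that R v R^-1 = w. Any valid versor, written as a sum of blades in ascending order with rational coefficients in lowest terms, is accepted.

Take R = v + w = 1009/578*γ1 + 5045/2312*γ2 - 5045/1156*γ3 - 25225/6936*γ4. Because q(v) = q(w) = 302081/3600, conjugation by R sends v exactly to w.
Answer: 1009/578*γ1 + 5045/2312*γ2 - 5045/1156*γ3 - 25225/6936*γ4


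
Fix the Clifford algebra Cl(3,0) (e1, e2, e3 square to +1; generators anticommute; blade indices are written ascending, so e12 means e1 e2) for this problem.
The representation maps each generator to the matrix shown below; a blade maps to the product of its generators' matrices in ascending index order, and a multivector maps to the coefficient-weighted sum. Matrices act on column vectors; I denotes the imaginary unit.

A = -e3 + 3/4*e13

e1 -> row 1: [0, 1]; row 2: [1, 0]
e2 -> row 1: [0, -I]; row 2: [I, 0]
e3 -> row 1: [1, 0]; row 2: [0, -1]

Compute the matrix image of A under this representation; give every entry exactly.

Bivector images (products of the table entries): rho(e13) = rho(e1)rho(e3) = row 1: [0, -1]; row 2: [1, 0].
M = (-1)*rho(e3) + (3/4)*rho(e13), summed entrywise:
Answer: row 1: [-1, -3/4]; row 2: [3/4, 1]


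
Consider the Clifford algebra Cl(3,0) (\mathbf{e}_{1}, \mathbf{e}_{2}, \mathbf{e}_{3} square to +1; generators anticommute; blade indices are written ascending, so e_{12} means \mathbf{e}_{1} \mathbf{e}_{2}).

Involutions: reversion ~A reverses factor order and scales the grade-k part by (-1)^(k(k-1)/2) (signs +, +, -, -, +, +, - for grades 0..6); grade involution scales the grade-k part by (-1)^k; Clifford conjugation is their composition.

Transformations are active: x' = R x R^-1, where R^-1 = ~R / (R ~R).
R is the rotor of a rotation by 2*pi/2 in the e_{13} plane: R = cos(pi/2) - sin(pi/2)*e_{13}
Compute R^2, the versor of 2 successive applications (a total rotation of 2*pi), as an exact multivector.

Half-angle bookkeeping: 2 applications in e_{13} add up to rotor phase 2*pi/2 = \pi, so R^2 = cos(\pi) - sin(\pi)*e_{13}.
cos(\pi) = -1 and sin(\pi) = 0, so R^2 = -1. The total rotation 2*pi is 1 full turn, so every vector returns to itself, yet the rotor is -1, on the OTHER sheet of the double cover (an odd number of 2*pi turns).
Answer: -1


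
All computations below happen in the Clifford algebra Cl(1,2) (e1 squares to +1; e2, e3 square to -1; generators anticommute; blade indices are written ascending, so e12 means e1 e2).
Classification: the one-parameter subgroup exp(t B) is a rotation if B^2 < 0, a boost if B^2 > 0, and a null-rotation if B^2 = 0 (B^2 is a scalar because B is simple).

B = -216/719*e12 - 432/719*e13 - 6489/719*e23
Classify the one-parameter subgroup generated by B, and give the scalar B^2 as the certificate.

B^2 term by term: the squares give (-216/719)^2*(e12)^2 + (-432/719)^2*(e13)^2 + (-6489/719)^2*(e23)^2 = 46656/516961*(+1) + 186624/516961*(+1) + 42107121/516961*(-1) = -81 (each basis 2-blade squares to minus the product of its generators' squares); cross terms between blades sharing an index anticommute and cancel. So B^2 = -81.
Answer: rotation, certificate B^2 = -81. The invariant at work: B^2 = -81 is unchanged by conjugation, hence its sign classifies the subgroup whatever basis B is written in.


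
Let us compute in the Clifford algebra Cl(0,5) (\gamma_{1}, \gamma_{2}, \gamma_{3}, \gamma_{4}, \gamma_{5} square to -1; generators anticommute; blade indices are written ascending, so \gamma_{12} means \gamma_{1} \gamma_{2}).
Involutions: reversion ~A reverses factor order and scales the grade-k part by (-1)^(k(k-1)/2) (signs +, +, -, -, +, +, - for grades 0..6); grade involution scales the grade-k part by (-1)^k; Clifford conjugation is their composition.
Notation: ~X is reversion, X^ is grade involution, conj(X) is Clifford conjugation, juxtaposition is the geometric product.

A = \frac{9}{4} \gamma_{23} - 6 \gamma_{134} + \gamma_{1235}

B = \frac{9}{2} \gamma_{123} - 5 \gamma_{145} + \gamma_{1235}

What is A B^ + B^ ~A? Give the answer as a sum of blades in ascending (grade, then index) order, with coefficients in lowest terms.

first term: 1 + \frac{81}{8} \gamma_{1} + \frac{9}{2} \gamma_{5} - \frac{9}{4} \gamma_{15} - 27 \gamma_{24} - 30 \gamma_{35} + 5 \gamma_{234} + 6 \gamma_{245} + \frac{45}{4} \gamma_{12345}
second term: 1 - \frac{81}{8} \gamma_{1} - \frac{9}{2} \gamma_{5} + \frac{9}{4} \gamma_{15} - 27 \gamma_{24} - 30 \gamma_{35} + 5 \gamma_{234} - 6 \gamma_{245} - \frac{45}{4} \gamma_{12345}
Answer: 2 - 54 \gamma_{24} - 60 \gamma_{35} + 10 \gamma_{234}


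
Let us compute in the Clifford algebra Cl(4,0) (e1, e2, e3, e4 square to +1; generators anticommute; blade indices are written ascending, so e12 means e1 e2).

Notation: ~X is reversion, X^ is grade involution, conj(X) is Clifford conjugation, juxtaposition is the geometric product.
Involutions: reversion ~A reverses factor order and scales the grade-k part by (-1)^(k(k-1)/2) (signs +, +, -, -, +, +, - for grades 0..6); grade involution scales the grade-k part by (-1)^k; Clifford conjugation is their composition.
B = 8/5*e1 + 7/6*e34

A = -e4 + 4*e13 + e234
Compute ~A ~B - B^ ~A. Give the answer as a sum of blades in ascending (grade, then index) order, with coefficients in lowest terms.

first term: -7/6*e2 + 157/30*e3 + 94/15*e14 + 8/5*e1234
second term: 7/6*e2 + 157/30*e3 + 94/15*e14 + 8/5*e1234
Answer: -7/3*e2


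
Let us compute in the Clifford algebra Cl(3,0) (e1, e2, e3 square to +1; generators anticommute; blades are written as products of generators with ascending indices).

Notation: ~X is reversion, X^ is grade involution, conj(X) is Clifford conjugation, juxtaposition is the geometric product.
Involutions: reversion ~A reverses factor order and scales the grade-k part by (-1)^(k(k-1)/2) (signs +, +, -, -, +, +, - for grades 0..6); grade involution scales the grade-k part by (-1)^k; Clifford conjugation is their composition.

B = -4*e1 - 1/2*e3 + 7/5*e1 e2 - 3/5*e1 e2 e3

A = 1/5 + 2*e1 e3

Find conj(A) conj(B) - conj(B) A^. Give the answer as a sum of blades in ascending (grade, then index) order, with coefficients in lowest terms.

first term: -1/5*e1 + 6/5*e2 + 81/10*e3 - 7/25*e1 e2 + 14/5*e2 e3 - 3/25*e1 e2 e3
second term: -1/5*e1 - 6/5*e2 + 81/10*e3 - 7/25*e1 e2 + 14/5*e2 e3 - 3/25*e1 e2 e3
Answer: 12/5*e2


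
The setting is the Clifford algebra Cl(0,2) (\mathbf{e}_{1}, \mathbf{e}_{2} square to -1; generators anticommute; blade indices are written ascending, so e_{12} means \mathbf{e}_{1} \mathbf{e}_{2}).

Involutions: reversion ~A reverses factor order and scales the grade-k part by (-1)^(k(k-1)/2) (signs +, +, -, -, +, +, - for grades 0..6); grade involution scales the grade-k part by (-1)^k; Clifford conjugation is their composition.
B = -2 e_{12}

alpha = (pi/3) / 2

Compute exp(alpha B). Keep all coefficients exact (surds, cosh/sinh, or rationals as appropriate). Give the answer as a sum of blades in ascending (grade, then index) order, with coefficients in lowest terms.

B^2 = (-2)^2*(e_{12})^2 = 4*(-1) = -4 (a basis 2-blade squares to minus the product of its generators' squares).
B^2 = -4 — a negative square means the series sums to a rotation: l = 2, alpha*l = \frac{\pi}{3}, so exp(alpha B) = cos(\frac{\pi}{3}) + (sin(\frac{\pi}{3})/2)*B = \frac{1}{2} + (\frac{\sqrt{3}}{4})*B.
Answer: \frac{1}{2} - \frac{\sqrt{3}}{2} e_{12}


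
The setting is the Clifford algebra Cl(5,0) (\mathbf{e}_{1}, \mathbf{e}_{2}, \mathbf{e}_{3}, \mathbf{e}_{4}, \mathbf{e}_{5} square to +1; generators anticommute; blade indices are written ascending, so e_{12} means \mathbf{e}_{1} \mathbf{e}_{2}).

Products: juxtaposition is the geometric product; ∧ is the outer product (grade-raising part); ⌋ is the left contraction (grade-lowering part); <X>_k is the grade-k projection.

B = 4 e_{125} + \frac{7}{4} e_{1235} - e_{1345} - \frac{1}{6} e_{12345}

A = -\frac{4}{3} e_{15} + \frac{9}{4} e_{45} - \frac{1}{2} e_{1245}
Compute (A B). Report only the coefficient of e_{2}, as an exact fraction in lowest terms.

step 1: -\frac{16}{3} e_{2} + \frac{1}{12} e_{3} + 2 e_{4} + \frac{9}{4} e_{13} + \frac{17}{6} e_{23} - \frac{11}{24} e_{34} + \frac{3}{8} e_{123} + 9 e_{124} + \frac{2}{9} e_{234} + \frac{63}{16} e_{1234}
Answer: -\frac{16}{3}


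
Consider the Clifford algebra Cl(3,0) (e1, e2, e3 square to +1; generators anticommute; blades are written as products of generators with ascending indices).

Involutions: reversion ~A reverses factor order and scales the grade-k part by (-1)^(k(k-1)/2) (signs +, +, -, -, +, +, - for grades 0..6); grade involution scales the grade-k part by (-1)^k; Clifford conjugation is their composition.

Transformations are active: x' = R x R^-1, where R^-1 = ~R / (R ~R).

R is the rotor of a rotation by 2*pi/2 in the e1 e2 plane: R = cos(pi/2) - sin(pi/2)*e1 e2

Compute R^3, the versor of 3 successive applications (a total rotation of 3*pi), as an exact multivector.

Rotor phase runs at HALF the rotation angle; powers of one rotor simply add phase, so after 3 steps in e1 e2 the phase is 3*pi/2 = 3*pi/2 and R^3 = cos(3*pi/2) - sin(3*pi/2)*e1 e2.
cos(3*pi/2) = 0 and sin(3*pi/2) = -1, so R^3 = e1 e2. The net rotation is 1*pi (after discarding 1 full turn, each of which contributes a factor -1 to the rotor); the rotor keeps the half-angle phase exactly.
Answer: e1 e2


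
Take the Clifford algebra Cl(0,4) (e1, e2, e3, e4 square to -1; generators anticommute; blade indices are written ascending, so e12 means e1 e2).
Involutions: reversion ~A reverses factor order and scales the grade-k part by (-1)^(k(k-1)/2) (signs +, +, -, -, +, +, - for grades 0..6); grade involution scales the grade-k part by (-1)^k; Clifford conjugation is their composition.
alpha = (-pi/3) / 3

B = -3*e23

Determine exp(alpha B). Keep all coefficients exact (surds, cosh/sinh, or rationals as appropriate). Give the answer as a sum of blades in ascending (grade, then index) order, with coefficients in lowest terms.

B^2 = (-3)^2*(e23)^2 = 9*(-1) = -9 (a basis 2-blade squares to minus the product of its generators' squares).
B^2 = -9 — since the square is negative, the closed form is circular: l = 3, alpha*l = -pi/3, so exp(alpha B) = cos(-pi/3) + (sin(-pi/3)/3)*B = 1/2 + (-sqrt(3)/6)*B.
Answer: 1/2 + sqrt(3)/2*e23


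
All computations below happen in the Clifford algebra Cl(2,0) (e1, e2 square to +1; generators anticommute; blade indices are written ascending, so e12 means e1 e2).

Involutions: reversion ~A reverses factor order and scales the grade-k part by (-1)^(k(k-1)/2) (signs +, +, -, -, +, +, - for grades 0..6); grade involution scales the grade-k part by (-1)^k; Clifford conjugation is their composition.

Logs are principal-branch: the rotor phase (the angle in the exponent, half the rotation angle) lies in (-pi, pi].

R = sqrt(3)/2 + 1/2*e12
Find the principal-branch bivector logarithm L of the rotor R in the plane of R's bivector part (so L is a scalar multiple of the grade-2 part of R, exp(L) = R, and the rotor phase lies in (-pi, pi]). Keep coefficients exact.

The scalar part of R is sqrt(3)/2, and that scalar determines the rotor phase on the principal branch; recovering the unit plane as bivector-part over sine of the phase gives L = phase * plane.
Concretely: cos(phase) = sqrt(3)/2 gives phase = ±pi/6, and since phase/sin(phase) is even the sign is immaterial: L = (phase/sin(phase)) * <R>_2 = (pi/3) * <R>_2.
Answer: pi/6*e12


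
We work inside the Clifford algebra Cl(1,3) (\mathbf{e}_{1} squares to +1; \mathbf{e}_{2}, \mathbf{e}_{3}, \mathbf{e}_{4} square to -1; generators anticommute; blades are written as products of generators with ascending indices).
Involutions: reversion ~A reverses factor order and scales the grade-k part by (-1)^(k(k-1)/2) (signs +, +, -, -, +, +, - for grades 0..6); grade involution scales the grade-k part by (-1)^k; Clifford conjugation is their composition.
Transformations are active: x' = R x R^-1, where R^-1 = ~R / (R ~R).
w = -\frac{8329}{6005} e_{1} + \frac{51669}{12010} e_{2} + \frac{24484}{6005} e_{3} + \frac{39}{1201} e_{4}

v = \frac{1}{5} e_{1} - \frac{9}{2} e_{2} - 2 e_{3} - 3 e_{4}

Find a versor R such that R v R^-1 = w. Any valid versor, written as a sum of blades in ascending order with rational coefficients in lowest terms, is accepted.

Reasoning: v^2 = w^2 = -\frac{3321}{100} since conjugation preserves the quadratic form; R = v + w = -\frac{7128}{6005} e_{1} - \frac{1188}{6005} e_{2} + \frac{12474}{6005} e_{3} - \frac{3564}{1201} e_{4} is then valid when invertible, keeping its own part and reversing (v - w)/2.
Answer: -\frac{7128}{6005} e_{1} - \frac{1188}{6005} e_{2} + \frac{12474}{6005} e_{3} - \frac{3564}{1201} e_{4}


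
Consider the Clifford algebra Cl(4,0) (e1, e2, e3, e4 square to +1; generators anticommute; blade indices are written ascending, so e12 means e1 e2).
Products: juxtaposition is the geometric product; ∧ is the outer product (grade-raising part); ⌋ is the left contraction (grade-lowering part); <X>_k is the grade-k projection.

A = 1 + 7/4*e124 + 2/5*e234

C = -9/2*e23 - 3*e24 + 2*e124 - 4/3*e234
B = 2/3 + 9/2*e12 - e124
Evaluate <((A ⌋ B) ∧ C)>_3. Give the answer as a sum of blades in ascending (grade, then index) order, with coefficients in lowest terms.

step 1: 29/12 + 9/2*e12 - e124
step 2: -87/8*e23 - 29/4*e24 + 29/6*e124 - 29/9*e234
step 3: 29/6*e124 - 29/9*e234
Answer: 29/6*e124 - 29/9*e234


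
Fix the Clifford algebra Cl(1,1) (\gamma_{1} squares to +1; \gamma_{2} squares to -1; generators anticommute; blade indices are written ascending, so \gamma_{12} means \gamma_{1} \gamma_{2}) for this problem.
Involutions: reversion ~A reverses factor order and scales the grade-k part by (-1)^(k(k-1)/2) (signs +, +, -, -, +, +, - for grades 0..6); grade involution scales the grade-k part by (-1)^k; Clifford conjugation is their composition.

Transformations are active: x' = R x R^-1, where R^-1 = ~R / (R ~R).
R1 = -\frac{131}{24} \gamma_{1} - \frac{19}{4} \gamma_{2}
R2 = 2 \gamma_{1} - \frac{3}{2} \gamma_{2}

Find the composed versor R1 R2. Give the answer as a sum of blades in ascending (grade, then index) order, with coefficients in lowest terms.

Distribute over the terms of R1 (each basis-blade product reordered to ascending indices, repeated generators contracted through their squares):
(-\frac{131}{24} \gamma_{1}) R2 = -\frac{131}{12} + \frac{131}{16} \gamma_{12}
(-\frac{19}{4} \gamma_{2}) R2 = -\frac{57}{8} + \frac{19}{2} \gamma_{12}
Summing the partial products and collecting blades:
Answer: -\frac{433}{24} + \frac{283}{16} \gamma_{12}


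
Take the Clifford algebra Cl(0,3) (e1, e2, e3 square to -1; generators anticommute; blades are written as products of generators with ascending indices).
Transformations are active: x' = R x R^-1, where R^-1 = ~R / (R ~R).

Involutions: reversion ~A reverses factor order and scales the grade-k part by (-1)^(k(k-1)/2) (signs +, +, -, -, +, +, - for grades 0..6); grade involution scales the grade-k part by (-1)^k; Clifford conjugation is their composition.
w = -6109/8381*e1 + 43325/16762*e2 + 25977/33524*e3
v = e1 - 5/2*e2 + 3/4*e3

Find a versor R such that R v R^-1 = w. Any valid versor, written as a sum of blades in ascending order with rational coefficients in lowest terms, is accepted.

The midline construction: v and w both square to -125/16, so reflecting in their sum 2272/8381*e1 + 710/8381*e2 + 12780/8381*e3 exchanges them.
Answer: 2272/8381*e1 + 710/8381*e2 + 12780/8381*e3


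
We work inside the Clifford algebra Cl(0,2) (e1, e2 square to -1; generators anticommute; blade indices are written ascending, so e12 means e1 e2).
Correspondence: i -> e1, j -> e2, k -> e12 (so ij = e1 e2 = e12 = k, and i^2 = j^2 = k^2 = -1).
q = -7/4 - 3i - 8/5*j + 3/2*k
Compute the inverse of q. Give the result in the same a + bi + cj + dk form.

In blades: q = -7/4 - 3*e1 - 8/5*e2 + 3/2*e12.
With qbar = -7/4 + 3*e1 + 8/5*e2 - 3/2*e12 (scalar fixed, mapped units negated), q qbar = 6749/400 (the sum of squared coefficients), so q^-1 = qbar / (6749/400) = -700/6749 + 1200/6749*e1 + 640/6749*e2 - 600/6749*e12; translating back:
Answer: -700/6749 + 1200/6749*i + 640/6749*j - 600/6749*k


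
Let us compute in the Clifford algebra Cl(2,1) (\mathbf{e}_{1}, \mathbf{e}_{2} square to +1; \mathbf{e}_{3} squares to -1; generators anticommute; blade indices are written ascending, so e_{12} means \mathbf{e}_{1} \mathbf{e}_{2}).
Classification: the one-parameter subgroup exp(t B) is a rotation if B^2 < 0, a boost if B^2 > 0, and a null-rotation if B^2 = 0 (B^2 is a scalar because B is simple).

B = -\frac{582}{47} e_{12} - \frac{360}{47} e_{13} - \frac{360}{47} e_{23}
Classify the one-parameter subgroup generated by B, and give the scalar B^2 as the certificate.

B^2 term by term: the squares give (-\frac{582}{47})^2*(e_{12})^2 + (-\frac{360}{47})^2*(e_{13})^2 + (-\frac{360}{47})^2*(e_{23})^2 = \frac{338724}{2209}*(-1) + \frac{129600}{2209}*(+1) + \frac{129600}{2209}*(+1) = -36 (each basis 2-blade squares to minus the product of its generators' squares); cross terms between blades sharing an index anticommute and cancel. So B^2 = -36.
Answer: rotation, certificate B^2 = -36. B^2 = -36 is basis-independent, so its sign is the whole story.


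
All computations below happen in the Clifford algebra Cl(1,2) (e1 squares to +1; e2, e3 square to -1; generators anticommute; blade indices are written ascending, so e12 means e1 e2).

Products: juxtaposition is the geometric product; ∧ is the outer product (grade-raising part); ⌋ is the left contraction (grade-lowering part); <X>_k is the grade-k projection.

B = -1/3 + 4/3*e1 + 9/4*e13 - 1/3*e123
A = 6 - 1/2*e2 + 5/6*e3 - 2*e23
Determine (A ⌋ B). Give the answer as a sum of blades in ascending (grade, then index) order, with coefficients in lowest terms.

step 1: -2 + 221/24*e1 + 5/18*e12 + 41/3*e13 - 2*e123
Answer: -2 + 221/24*e1 + 5/18*e12 + 41/3*e13 - 2*e123


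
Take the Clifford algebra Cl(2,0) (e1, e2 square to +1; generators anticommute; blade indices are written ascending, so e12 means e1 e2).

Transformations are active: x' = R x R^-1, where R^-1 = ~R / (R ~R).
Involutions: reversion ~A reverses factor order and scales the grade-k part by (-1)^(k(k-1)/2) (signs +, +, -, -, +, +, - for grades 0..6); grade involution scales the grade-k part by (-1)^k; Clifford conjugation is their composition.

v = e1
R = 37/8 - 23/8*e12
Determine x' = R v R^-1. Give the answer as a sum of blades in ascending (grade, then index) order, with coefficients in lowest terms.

~R = 37/8 + 23/8*e12, and R ~R = 949/32, so R^-1 = ~R / (949/32).
R v = 37/8*e1 + 23/8*e2
Answer: 420/949*e1 + 851/949*e2


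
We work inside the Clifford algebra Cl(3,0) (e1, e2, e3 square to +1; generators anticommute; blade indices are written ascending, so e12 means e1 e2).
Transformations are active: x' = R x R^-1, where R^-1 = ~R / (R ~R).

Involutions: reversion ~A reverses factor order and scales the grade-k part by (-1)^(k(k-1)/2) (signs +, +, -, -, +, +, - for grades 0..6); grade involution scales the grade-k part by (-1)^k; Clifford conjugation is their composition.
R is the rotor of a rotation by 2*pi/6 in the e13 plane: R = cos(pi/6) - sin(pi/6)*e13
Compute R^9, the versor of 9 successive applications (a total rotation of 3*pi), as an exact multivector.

Because a rotor carries half the rotation angle, composing 9 copies of this e13-plane rotor multiplies the phase: 9*(pi/6) = 3*pi/2, hence R^9 = cos(3*pi/2) - sin(3*pi/2)*e13.
cos(3*pi/2) = 0 and sin(3*pi/2) = -1, so R^9 = e13. The net rotation is 1*pi (after discarding 1 full turn, each of which contributes a factor -1 to the rotor); the rotor keeps the half-angle phase exactly.
Answer: e13


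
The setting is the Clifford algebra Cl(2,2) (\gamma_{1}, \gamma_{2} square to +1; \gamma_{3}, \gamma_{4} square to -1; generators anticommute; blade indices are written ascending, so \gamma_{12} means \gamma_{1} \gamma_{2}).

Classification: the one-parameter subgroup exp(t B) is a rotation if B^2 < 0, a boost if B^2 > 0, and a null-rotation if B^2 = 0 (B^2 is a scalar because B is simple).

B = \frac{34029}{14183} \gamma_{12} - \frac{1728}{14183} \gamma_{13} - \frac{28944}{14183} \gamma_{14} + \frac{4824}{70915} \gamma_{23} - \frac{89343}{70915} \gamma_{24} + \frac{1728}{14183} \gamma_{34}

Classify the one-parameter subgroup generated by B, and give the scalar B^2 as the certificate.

B^2 term by term: the squares give (\frac{34029}{14183})^2*(\gamma_{12})^2 + (-\frac{1728}{14183})^2*(\gamma_{13})^2 + (-\frac{28944}{14183})^2*(\gamma_{14})^2 + (\frac{4824}{70915})^2*(\gamma_{23})^2 + (-\frac{89343}{70915})^2*(\gamma_{24})^2 + (\frac{1728}{14183})^2*(\gamma_{34})^2 = \frac{1157972841}{201157489}*(-1) + \frac{2985984}{201157489}*(+1) + \frac{837755136}{201157489}*(+1) + \frac{23270976}{5028937225}*(+1) + \frac{7982171649}{5028937225}*(+1) + \frac{2985984}{201157489}*(-1) = 0 (each basis 2-blade squares to minus the product of its generators' squares); cross terms between blades sharing an index anticommute and cancel; the commuting (index-disjoint) pairs give grade-4 terms 2*c*c'*(blade product), which cancel blade by blade — \gamma_{1234}: \frac{117604224}{201157489} - \frac{308769408}{1005787445} - \frac{279251712}{1005787445} = 0 — confirming B is simple. So B^2 = 0.
Answer: null-rotation, certificate B^2 = 0. The invariant at work: B^2 = 0 is unchanged by conjugation, hence its sign classifies the subgroup whatever basis B is written in.


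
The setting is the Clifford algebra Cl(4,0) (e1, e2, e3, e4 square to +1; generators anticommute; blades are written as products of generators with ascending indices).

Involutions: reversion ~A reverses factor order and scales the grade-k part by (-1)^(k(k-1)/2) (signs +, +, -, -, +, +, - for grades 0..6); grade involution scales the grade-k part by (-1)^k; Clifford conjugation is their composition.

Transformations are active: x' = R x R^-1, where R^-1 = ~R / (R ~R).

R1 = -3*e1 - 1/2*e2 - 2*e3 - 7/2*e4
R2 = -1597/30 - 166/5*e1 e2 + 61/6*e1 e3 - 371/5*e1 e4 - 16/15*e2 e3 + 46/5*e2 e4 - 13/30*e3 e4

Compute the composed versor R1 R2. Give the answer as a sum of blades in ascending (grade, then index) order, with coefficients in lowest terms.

Distribute over the terms of R1 (each basis-blade product reordered to ascending indices, repeated generators contracted through their squares):
(-3*e1) R2 = 1597/10*e1 + 498/5*e2 - 61/2*e3 + 1113/5*e4 + 16/5*e1 e2 e3 - 138/5*e1 e2 e4 + 13/10*e1 e3 e4
(-1/2*e2) R2 = -83/5*e1 + 1597/60*e2 + 8/15*e3 - 23/5*e4 + 61/12*e1 e2 e3 - 371/10*e1 e2 e4 + 13/60*e2 e3 e4
(-2*e3) R2 = 61/3*e1 - 32/15*e2 + 1597/15*e3 + 13/15*e4 + 332/5*e1 e2 e3 - 742/5*e1 e3 e4 + 92/5*e2 e3 e4
(-7/2*e4) R2 = -2597/10*e1 + 161/5*e2 - 91/60*e3 + 11179/60*e4 + 581/5*e1 e2 e4 - 427/12*e1 e3 e4 + 56/15*e2 e3 e4
Summing the partial products and collecting blades:
Answer: -1444/15*e1 + 9377/60*e2 + 4499/60*e3 + 24311/60*e4 + 4481/60*e1 e2 e3 + 103/2*e1 e2 e4 - 10961/60*e1 e3 e4 + 447/20*e2 e3 e4
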